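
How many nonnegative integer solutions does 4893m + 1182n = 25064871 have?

gcd(4893, 1182) = 3  (4893 = 4·1182 + 165, 1182 = 7·165 + 27, 165 = 6·27 + 3, 27 = 9·3).
Back-substituting, 4893·(43) + 1182·(-178) = 3.
Scale by 8354957: one solution is (359263151, -1487182346). Reduce m mod 394: (161, 20539).
General: m = 161 + 394t, n = 20539 - 1631t.
m ≥ 0 ⇒ t ≥ 0; n ≥ 0 ⇒ t ≤ 12. So t ∈ [0, 12]: 13 solutions.

13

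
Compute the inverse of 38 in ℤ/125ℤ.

102

gcd(125, 38) = 1.
By Bézout, 38*(-23) + 125*(7) = 1.
So 38*-23 ≡ 1 (mod 125), and -23 mod 125 = 102.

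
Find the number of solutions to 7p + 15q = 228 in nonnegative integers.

gcd(15, 7) = 1.
By Bézout, 7·(-2) + 15·(1) = 1.
One solution: (9, 11).
General: p = 9 + 15t, q = 11 - 7t.
p ≥ 0 ⇒ t ≥ 0; q ≥ 0 ⇒ t ≤ 1. So t ∈ [0, 1]: 2 solutions.

2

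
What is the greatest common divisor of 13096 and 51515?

gcd(51515, 13096) = 1  (51515 = 3*13096 + 12227, 13096 = 1*12227 + 869, 12227 = 14*869 + 61, 869 = 14*61 + 15, 61 = 4*15 + 1, 15 = 15*1).

1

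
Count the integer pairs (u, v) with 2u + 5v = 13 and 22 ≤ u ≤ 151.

gcd(5, 2) = 1  (5 = 2×2 + 1, 2 = 2×1).
Back-substituting, 2×(-2) + 5×(1) = 1.
Scale by 13: particular solution (-26, 13); reduce u mod 5: (4, 1).
General solution: u = 4 + 5t, v = 1 - 2t for integer t.
22 ≤ 4 + 5t ≤ 151 gives t ∈ [4, 29], which is 26 values.

26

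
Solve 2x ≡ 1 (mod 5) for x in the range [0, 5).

gcd(5, 2) = 1.
By Bézout, 2*(-2) + 5*(1) = 1.
So 2*-2 ≡ 1 (mod 5), and -2 mod 5 = 3.

3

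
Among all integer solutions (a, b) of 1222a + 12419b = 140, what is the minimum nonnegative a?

gcd(12419, 1222):
  12419 = 10×1222 + 199
  1222 = 6×199 + 28
  199 = 7×28 + 3
  28 = 9×3 + 1
  3 = 3×1
so gcd(12419, 1222) = 1.
1 divides 140, so solutions exist.
Back-substitute for Bézout coefficients:
  1 = 28 - 9×3
  ... = 1222×(3994) + 12419×(-393)
Scale by 140/1 = 140: (a₀, b₀) = (559160, -55020).
General solution: a = 559160 + 12419t, b = -55020 - 1222t for integer t.
a ≥ 0: smallest is 559160 mod 12419 = 305 (at t = -45), with b = -30.

305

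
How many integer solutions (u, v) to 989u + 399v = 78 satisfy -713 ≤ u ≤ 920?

gcd(989, 399) = 1  (989 = 2×399 + 191, 399 = 2×191 + 17, 191 = 11×17 + 4, 17 = 4×4 + 1, 4 = 4×1).
Back-substituting, 989×(-94) + 399×(233) = 1.
Scale by 78: particular solution (-7332, 18174); reduce u mod 399: (249, -617).
General solution: u = 249 + 399t, v = -617 - 989t for integer t.
-713 ≤ 249 + 399t ≤ 920 gives t ∈ [-2, 1], which is 4 values.

4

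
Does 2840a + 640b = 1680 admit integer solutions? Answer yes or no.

yes

gcd(2840, 640) = 40  (2840 = 4×640 + 280, 640 = 2×280 + 80, 280 = 3×80 + 40, 80 = 2×40).
40 divides 1680, so integer solutions exist.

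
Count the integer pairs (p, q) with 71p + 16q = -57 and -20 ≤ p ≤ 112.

gcd(71, 16) = 1  (71 = 4·16 + 7, 16 = 2·7 + 2, 7 = 3·2 + 1, 2 = 2·1).
Back-substituting, 71·(7) + 16·(-31) = 1.
Scale by -57: particular solution (-399, 1767); reduce p mod 16: (1, -8).
General solution: p = 1 + 16t, q = -8 - 71t for integer t.
-20 ≤ 1 + 16t ≤ 112 gives t ∈ [-1, 6], which is 8 values.

8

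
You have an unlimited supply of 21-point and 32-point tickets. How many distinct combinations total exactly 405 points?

1

Need nonnegative integers with 21j + 32k = 405.
gcd(21, 32) = 1, and 21·(-3) + 32·(2) = 1.
So (j₀, k₀) = (-1215, 810); general j = -1215 + 32t, k = 810 - 21t.
j ≥ 0 ⇒ t ≥ 38; k ≥ 0 ⇒ t ≤ 38. That's 1 value of t.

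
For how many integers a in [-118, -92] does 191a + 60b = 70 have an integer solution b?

0

gcd(191, 60):
  191 = 3×60 + 11
  60 = 5×11 + 5
  11 = 2×5 + 1
  5 = 5×1
so gcd(191, 60) = 1.
Back-substitute for Bézout coefficients:
  1 = 11 - 2×5
  ... = 191×(11) + 60×(-35)
Scale by 70: particular solution (770, -2450); reduce a mod 60: (50, -158).
General solution: a = 50 + 60t, b = -158 - 191t for integer t.
-118 ≤ 50 + 60t ≤ -92 gives t ∈ [-2, -3], which is 0 values.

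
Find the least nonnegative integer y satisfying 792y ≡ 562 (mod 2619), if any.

no solution

gcd(2619, 792):
  2619 = 3×792 + 243
  792 = 3×243 + 63
  243 = 3×63 + 54
  63 = 1×54 + 9
  54 = 6×9
so gcd(2619, 792) = 9.
9 does not divide 562, so the congruence has no solution.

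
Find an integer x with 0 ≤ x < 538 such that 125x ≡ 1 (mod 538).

gcd(538, 125):
  538 = 4*125 + 38
  125 = 3*38 + 11
  38 = 3*11 + 5
  11 = 2*5 + 1
  5 = 5*1
so gcd(538, 125) = 1.
Back-substitute for Bézout coefficients:
  1 = 11 - 2*5
  ... = 125*(99) + 538*(-23)
So 125*99 ≡ 1 (mod 538), and 99 mod 538 = 99.

99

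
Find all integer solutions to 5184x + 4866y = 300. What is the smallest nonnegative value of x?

460

gcd(5184, 4866):
  5184 = 1*4866 + 318
  4866 = 15*318 + 96
  318 = 3*96 + 30
  96 = 3*30 + 6
  30 = 5*6
so gcd(5184, 4866) = 6.
6 divides 300, so solutions exist.
Back-substitute for Bézout coefficients:
  6 = 96 - 3*30
  ... = 5184*(-153) + 4866*(163)
Scale by 300/6 = 50: (x₀, y₀) = (-7650, 8150).
General solution: x = -7650 + 811t, y = 8150 - 864t for integer t.
x ≥ 0: smallest is -7650 mod 811 = 460 (at t = 10), with y = -490.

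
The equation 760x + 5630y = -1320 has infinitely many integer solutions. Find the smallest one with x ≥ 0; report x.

gcd(5630, 760):
  5630 = 7×760 + 310
  760 = 2×310 + 140
  310 = 2×140 + 30
  140 = 4×30 + 20
  30 = 1×20 + 10
  20 = 2×10
so gcd(5630, 760) = 10.
10 divides -1320, so solutions exist.
Back-substitute for Bézout coefficients:
  10 = 30 - 1×20
  ... = 760×(-200) + 5630×(27)
Scale by -1320/10 = -132: (x₀, y₀) = (26400, -3564).
General solution: x = 26400 + 563t, y = -3564 - 76t for integer t.
x ≥ 0: smallest is 26400 mod 563 = 502 (at t = -46), with y = -68.

502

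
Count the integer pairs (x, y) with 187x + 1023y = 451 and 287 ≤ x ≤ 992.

7

gcd(1023, 187) = 11  (1023 = 5×187 + 88, 187 = 2×88 + 11, 88 = 8×11).
Back-substituting, 187×(11) + 1023×(-2) = 11.
Scale by 41: particular solution (451, -82); reduce x mod 93: (79, -14).
General solution: x = 79 + 93t, y = -14 - 17t for integer t.
287 ≤ 79 + 93t ≤ 992 gives t ∈ [3, 9], which is 7 values.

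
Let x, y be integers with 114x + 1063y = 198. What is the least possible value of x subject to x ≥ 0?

gcd(1063, 114) = 1  (1063 = 9*114 + 37, 114 = 3*37 + 3, 37 = 12*3 + 1, 3 = 3*1).
1 divides 198, so solutions exist.
Back-substituting, 114*(-345) + 1063*(37) = 1.
Scale by 198/1 = 198: (x₀, y₀) = (-68310, 7326).
General solution: x = -68310 + 1063t, y = 7326 - 114t for integer t.
x ≥ 0: smallest is -68310 mod 1063 = 785 (at t = 65), with y = -84.

785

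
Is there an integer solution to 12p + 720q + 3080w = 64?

yes

gcd(720, 12) = 12.
gcd(12, 3080) = 4.
4 divides 64, so integer solutions exist.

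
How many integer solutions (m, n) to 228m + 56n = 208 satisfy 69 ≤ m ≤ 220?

11

gcd(228, 56) = 4  (228 = 4*56 + 4, 56 = 14*4).
Back-substituting, 228*(1) + 56*(-4) = 4.
Scale by 52: particular solution (52, -208); reduce m mod 14: (10, -37).
General solution: m = 10 + 14t, n = -37 - 57t for integer t.
69 ≤ 10 + 14t ≤ 220 gives t ∈ [5, 15], which is 11 values.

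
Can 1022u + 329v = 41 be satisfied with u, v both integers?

no

gcd(1022, 329) = 7.
7 does not divide 41 (remainder 6), so no integer solutions.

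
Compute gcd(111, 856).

1

gcd(856, 111):
  856 = 7·111 + 79
  111 = 1·79 + 32
  79 = 2·32 + 15
  32 = 2·15 + 2
  15 = 7·2 + 1
  2 = 2·1
so gcd(856, 111) = 1.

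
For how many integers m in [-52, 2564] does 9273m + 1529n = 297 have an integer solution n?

gcd(9273, 1529) = 11  (9273 = 6·1529 + 99, 1529 = 15·99 + 44, 99 = 2·44 + 11, 44 = 4·11).
Back-substituting, 9273·(31) + 1529·(-188) = 11.
Scale by 27: particular solution (837, -5076); reduce m mod 139: (3, -18).
General solution: m = 3 + 139t, n = -18 - 843t for integer t.
-52 ≤ 3 + 139t ≤ 2564 gives t ∈ [0, 18], which is 19 values.

19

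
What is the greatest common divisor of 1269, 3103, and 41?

gcd(3103, 1269) = 1  (3103 = 2*1269 + 565, 1269 = 2*565 + 139, 565 = 4*139 + 9, 139 = 15*9 + 4, 9 = 2*4 + 1, 4 = 4*1).
gcd(1, 41) = 1.

1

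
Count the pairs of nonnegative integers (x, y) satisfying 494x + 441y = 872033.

gcd(494, 441) = 1.
By Bézout, 494*(-208) + 441*(233) = 1.
One solution: (436, 1489).
General: x = 436 + 441t, y = 1489 - 494t.
x ≥ 0 ⇒ t ≥ 0; y ≥ 0 ⇒ t ≤ 3. So t ∈ [0, 3]: 4 solutions.

4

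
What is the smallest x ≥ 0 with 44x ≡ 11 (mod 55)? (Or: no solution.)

4

gcd(55, 44):
  55 = 1*44 + 11
  44 = 4*11
so gcd(55, 44) = 11.
11 divides 11, so solutions exist.
Back-substitute for Bézout coefficients:
  11 = 55 - 1*44
  ... = 44*(-1) + 55*(1)
So 44*(-1) ≡ 11 (mod 55); multiply by 1: x ≡ -1 (mod 5).
Smallest nonnegative: x = -1 mod 5 = 4.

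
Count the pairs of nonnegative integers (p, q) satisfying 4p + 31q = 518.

gcd(31, 4):
  31 = 7·4 + 3
  4 = 1·3 + 1
  3 = 3·1
so gcd(31, 4) = 1.
Back-substitute for Bézout coefficients:
  1 = 4 - 1·3
  ... = 4·(8) + 31·(-1)
Scale by 518: one solution is (4144, -518). Reduce p mod 31: (21, 14).
General: p = 21 + 31t, q = 14 - 4t.
p ≥ 0 ⇒ t ≥ 0; q ≥ 0 ⇒ t ≤ 3. So t ∈ [0, 3]: 4 solutions.

4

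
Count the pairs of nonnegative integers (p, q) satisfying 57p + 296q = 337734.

gcd(296, 57) = 1.
By Bézout, 57×(-135) + 296×(26) = 1.
One solution: (270, 1089).
General: p = 270 + 296t, q = 1089 - 57t.
p ≥ 0 ⇒ t ≥ 0; q ≥ 0 ⇒ t ≤ 19. So t ∈ [0, 19]: 20 solutions.

20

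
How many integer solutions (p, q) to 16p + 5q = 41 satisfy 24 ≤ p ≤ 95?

gcd(16, 5) = 1.
By Bézout, 16·(1) + 5·(-3) = 1.
Particular solution: (1, 5).
General solution: p = 1 + 5t, q = 5 - 16t for integer t.
24 ≤ 1 + 5t ≤ 95 gives t ∈ [5, 18], which is 14 values.

14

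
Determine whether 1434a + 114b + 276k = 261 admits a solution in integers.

gcd(1434, 114) = 6  (1434 = 12·114 + 66, 114 = 1·66 + 48, 66 = 1·48 + 18, 48 = 2·18 + 12, 18 = 1·12 + 6, 12 = 2·6).
gcd(6, 276) = 6.
6 does not divide 261 (remainder 3), so no integer solutions.

no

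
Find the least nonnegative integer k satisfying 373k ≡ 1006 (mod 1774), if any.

gcd(1774, 373):
  1774 = 4×373 + 282
  373 = 1×282 + 91
  282 = 3×91 + 9
  91 = 10×9 + 1
  9 = 9×1
so gcd(1774, 373) = 1.
1 divides 1006, so solutions exist.
Back-substitute for Bézout coefficients:
  1 = 91 - 10×9
  ... = 373×(195) + 1774×(-41)
So 373×(195) ≡ 1 (mod 1774); multiply by 1006: k ≡ 196170 (mod 1774).
Smallest nonnegative: k = 196170 mod 1774 = 1030.

1030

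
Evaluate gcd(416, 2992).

16

gcd(2992, 416):
  2992 = 7·416 + 80
  416 = 5·80 + 16
  80 = 5·16
so gcd(2992, 416) = 16.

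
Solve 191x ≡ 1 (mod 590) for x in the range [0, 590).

451

gcd(590, 191) = 1  (590 = 3·191 + 17, 191 = 11·17 + 4, 17 = 4·4 + 1, 4 = 4·1).
Back-substituting, 191·(-139) + 590·(45) = 1.
So 191·-139 ≡ 1 (mod 590), and -139 mod 590 = 451.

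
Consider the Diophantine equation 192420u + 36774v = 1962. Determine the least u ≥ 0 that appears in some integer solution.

697

gcd(192420, 36774) = 18  (192420 = 5·36774 + 8550, 36774 = 4·8550 + 2574, 8550 = 3·2574 + 828, 2574 = 3·828 + 90, 828 = 9·90 + 18, 90 = 5·18).
18 divides 1962, so solutions exist.
Back-substituting, 192420·(400) + 36774·(-2093) = 18.
Scale by 1962/18 = 109: (u₀, v₀) = (43600, -228137).
General solution: u = 43600 + 2043t, v = -228137 - 10690t for integer t.
u ≥ 0: smallest is 43600 mod 2043 = 697 (at t = -21), with v = -3647.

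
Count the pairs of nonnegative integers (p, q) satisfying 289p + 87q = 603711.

24

gcd(289, 87) = 1.
By Bézout, 289*(28) + 87*(-93) = 1.
One solution: (69, 6710).
General: p = 69 + 87t, q = 6710 - 289t.
p ≥ 0 ⇒ t ≥ 0; q ≥ 0 ⇒ t ≤ 23. So t ∈ [0, 23]: 24 solutions.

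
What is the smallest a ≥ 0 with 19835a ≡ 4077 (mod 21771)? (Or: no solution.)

11232

gcd(21771, 19835) = 1  (21771 = 1×19835 + 1936, 19835 = 10×1936 + 475, 1936 = 4×475 + 36, 475 = 13×36 + 7, 36 = 5×7 + 1, 7 = 7×1).
1 divides 4077, so solutions exist.
Back-substituting, 19835×(-3025) + 21771×(2756) = 1.
So 19835×(-3025) ≡ 1 (mod 21771); multiply by 4077: a ≡ -12332925 (mod 21771).
Smallest nonnegative: a = -12332925 mod 21771 = 11232.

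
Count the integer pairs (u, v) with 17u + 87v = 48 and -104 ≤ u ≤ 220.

3

gcd(87, 17) = 1  (87 = 5×17 + 2, 17 = 8×2 + 1, 2 = 2×1).
Back-substituting, 17×(41) + 87×(-8) = 1.
Scale by 48: particular solution (1968, -384); reduce u mod 87: (54, -10).
General solution: u = 54 + 87t, v = -10 - 17t for integer t.
-104 ≤ 54 + 87t ≤ 220 gives t ∈ [-1, 1], which is 3 values.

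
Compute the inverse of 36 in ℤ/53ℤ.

gcd(53, 36) = 1  (53 = 1*36 + 17, 36 = 2*17 + 2, 17 = 8*2 + 1, 2 = 2*1).
Back-substituting, 36*(-25) + 53*(17) = 1.
So 36*-25 ≡ 1 (mod 53), and -25 mod 53 = 28.

28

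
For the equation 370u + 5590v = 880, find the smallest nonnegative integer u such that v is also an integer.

gcd(5590, 370) = 10  (5590 = 15·370 + 40, 370 = 9·40 + 10, 40 = 4·10).
10 divides 880, so solutions exist.
Back-substituting, 370·(136) + 5590·(-9) = 10.
Scale by 880/10 = 88: (u₀, v₀) = (11968, -792).
General solution: u = 11968 + 559t, v = -792 - 37t for integer t.
u ≥ 0: smallest is 11968 mod 559 = 229 (at t = -21), with v = -15.

229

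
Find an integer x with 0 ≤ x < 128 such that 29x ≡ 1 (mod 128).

gcd(128, 29):
  128 = 4×29 + 12
  29 = 2×12 + 5
  12 = 2×5 + 2
  5 = 2×2 + 1
  2 = 2×1
so gcd(128, 29) = 1.
Back-substitute for Bézout coefficients:
  1 = 5 - 2×2
  ... = 29×(53) + 128×(-12)
So 29×53 ≡ 1 (mod 128), and 53 mod 128 = 53.

53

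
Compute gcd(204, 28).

4

gcd(204, 28):
  204 = 7·28 + 8
  28 = 3·8 + 4
  8 = 2·4
so gcd(204, 28) = 4.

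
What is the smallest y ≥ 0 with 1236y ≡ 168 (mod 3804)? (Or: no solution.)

gcd(3804, 1236):
  3804 = 3×1236 + 96
  1236 = 12×96 + 84
  96 = 1×84 + 12
  84 = 7×12
so gcd(3804, 1236) = 12.
12 divides 168, so solutions exist.
Back-substitute for Bézout coefficients:
  12 = 96 - 1×84
  ... = 1236×(-40) + 3804×(13)
So 1236×(-40) ≡ 12 (mod 3804); multiply by 14: y ≡ -560 (mod 317).
Smallest nonnegative: y = -560 mod 317 = 74.

74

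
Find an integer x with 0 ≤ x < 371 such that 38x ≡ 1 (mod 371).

166

gcd(371, 38) = 1.
By Bézout, 38×(166) + 371×(-17) = 1.
So 38×166 ≡ 1 (mod 371), and 166 mod 371 = 166.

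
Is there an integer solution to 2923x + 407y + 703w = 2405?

yes

gcd(2923, 407) = 37.
gcd(37, 703) = 37.
37 divides 2405, so integer solutions exist.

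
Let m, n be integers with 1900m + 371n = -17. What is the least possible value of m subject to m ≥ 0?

gcd(1900, 371):
  1900 = 5·371 + 45
  371 = 8·45 + 11
  45 = 4·11 + 1
  11 = 11·1
so gcd(1900, 371) = 1.
1 divides -17, so solutions exist.
Back-substitute for Bézout coefficients:
  1 = 45 - 4·11
  ... = 1900·(33) + 371·(-169)
Scale by -17/1 = -17: (m₀, n₀) = (-561, 2873).
General solution: m = -561 + 371t, n = 2873 - 1900t for integer t.
m ≥ 0: smallest is -561 mod 371 = 181 (at t = 2), with n = -927.

181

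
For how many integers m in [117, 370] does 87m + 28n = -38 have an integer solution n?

10

gcd(87, 28):
  87 = 3×28 + 3
  28 = 9×3 + 1
  3 = 3×1
so gcd(87, 28) = 1.
Back-substitute for Bézout coefficients:
  1 = 28 - 9×3
  ... = 87×(-9) + 28×(28)
Scale by -38: particular solution (342, -1064); reduce m mod 28: (6, -20).
General solution: m = 6 + 28t, n = -20 - 87t for integer t.
117 ≤ 6 + 28t ≤ 370 gives t ∈ [4, 13], which is 10 values.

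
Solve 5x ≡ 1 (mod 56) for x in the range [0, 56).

gcd(56, 5) = 1  (56 = 11×5 + 1, 5 = 5×1).
Back-substituting, 5×(-11) + 56×(1) = 1.
So 5×-11 ≡ 1 (mod 56), and -11 mod 56 = 45.

45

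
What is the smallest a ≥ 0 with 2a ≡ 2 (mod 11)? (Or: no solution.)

gcd(11, 2):
  11 = 5*2 + 1
  2 = 2*1
so gcd(11, 2) = 1.
1 divides 2, so solutions exist.
Back-substitute for Bézout coefficients:
  1 = 11 - 5*2
  ... = 2*(-5) + 11*(1)
So 2*(-5) ≡ 1 (mod 11); multiply by 2: a ≡ -10 (mod 11).
Smallest nonnegative: a = -10 mod 11 = 1.

1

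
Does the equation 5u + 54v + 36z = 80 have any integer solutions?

gcd(54, 5) = 1.
gcd(1, 36) = 1.
1 divides 80, so integer solutions exist.

yes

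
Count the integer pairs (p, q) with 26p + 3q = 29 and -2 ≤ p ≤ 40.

gcd(26, 3):
  26 = 8*3 + 2
  3 = 1*2 + 1
  2 = 2*1
so gcd(26, 3) = 1.
Back-substitute for Bézout coefficients:
  1 = 3 - 1*2
  ... = 26*(-1) + 3*(9)
Scale by 29: particular solution (-29, 261); reduce p mod 3: (1, 1).
General solution: p = 1 + 3t, q = 1 - 26t for integer t.
-2 ≤ 1 + 3t ≤ 40 gives t ∈ [-1, 13], which is 15 values.

15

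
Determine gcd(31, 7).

1

gcd(31, 7):
  31 = 4×7 + 3
  7 = 2×3 + 1
  3 = 3×1
so gcd(31, 7) = 1.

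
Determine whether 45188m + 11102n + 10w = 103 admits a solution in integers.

no

gcd(45188, 11102) = 26  (45188 = 4·11102 + 780, 11102 = 14·780 + 182, 780 = 4·182 + 52, 182 = 3·52 + 26, 52 = 2·26).
gcd(26, 10) = 2.
2 does not divide 103 (remainder 1), so no integer solutions.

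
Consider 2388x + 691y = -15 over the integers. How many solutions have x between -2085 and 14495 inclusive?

24

gcd(2388, 691) = 1  (2388 = 3·691 + 315, 691 = 2·315 + 61, 315 = 5·61 + 10, 61 = 6·10 + 1, 10 = 10·1).
Back-substituting, 2388·(-68) + 691·(235) = 1.
Scale by -15: particular solution (1020, -3525); reduce x mod 691: (329, -1137).
General solution: x = 329 + 691t, y = -1137 - 2388t for integer t.
-2085 ≤ 329 + 691t ≤ 14495 gives t ∈ [-3, 20], which is 24 values.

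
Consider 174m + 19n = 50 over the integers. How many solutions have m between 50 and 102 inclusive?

gcd(174, 19) = 1.
By Bézout, 174×(-6) + 19×(55) = 1.
Particular solution: (4, -34).
General solution: m = 4 + 19t, n = -34 - 174t for integer t.
50 ≤ 4 + 19t ≤ 102 gives t ∈ [3, 5], which is 3 values.

3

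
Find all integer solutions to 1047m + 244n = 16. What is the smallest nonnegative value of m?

gcd(1047, 244) = 1  (1047 = 4·244 + 71, 244 = 3·71 + 31, 71 = 2·31 + 9, 31 = 3·9 + 4, 9 = 2·4 + 1, 4 = 4·1).
1 divides 16, so solutions exist.
Back-substituting, 1047·(55) + 244·(-236) = 1.
Scale by 16/1 = 16: (m₀, n₀) = (880, -3776).
General solution: m = 880 + 244t, n = -3776 - 1047t for integer t.
m ≥ 0: smallest is 880 mod 244 = 148 (at t = -3), with n = -635.

148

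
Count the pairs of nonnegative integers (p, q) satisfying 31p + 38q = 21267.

gcd(38, 31) = 1  (38 = 1×31 + 7, 31 = 4×7 + 3, 7 = 2×3 + 1, 3 = 3×1).
Back-substituting, 31×(-11) + 38×(9) = 1.
Scale by 21267: one solution is (-233937, 191403). Reduce p mod 38: (29, 536).
General: p = 29 + 38t, q = 536 - 31t.
p ≥ 0 ⇒ t ≥ 0; q ≥ 0 ⇒ t ≤ 17. So t ∈ [0, 17]: 18 solutions.

18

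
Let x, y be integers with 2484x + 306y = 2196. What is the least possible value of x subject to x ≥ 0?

10

gcd(2484, 306):
  2484 = 8*306 + 36
  306 = 8*36 + 18
  36 = 2*18
so gcd(2484, 306) = 18.
18 divides 2196, so solutions exist.
Back-substitute for Bézout coefficients:
  18 = 306 - 8*36
  ... = 2484*(-8) + 306*(65)
Scale by 2196/18 = 122: (x₀, y₀) = (-976, 7930).
General solution: x = -976 + 17t, y = 7930 - 138t for integer t.
x ≥ 0: smallest is -976 mod 17 = 10 (at t = 58), with y = -74.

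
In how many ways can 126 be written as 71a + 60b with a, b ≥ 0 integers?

gcd(71, 60) = 1  (71 = 1×60 + 11, 60 = 5×11 + 5, 11 = 2×5 + 1, 5 = 5×1).
Back-substituting, 71×(11) + 60×(-13) = 1.
Scale by 126: one solution is (1386, -1638). Reduce a mod 60: (6, -5).
General: a = 6 + 60t, b = -5 - 71t.
a ≥ 0 ⇒ t ≥ 0; b ≥ 0 ⇒ t ≤ -1. So t ∈ [0, -1]: 0 solutions.

0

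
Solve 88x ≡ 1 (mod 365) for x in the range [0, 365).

gcd(365, 88) = 1  (365 = 4·88 + 13, 88 = 6·13 + 10, 13 = 1·10 + 3, 10 = 3·3 + 1, 3 = 3·1).
Back-substituting, 88·(112) + 365·(-27) = 1.
So 88·112 ≡ 1 (mod 365), and 112 mod 365 = 112.

112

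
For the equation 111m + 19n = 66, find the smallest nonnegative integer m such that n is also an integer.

gcd(111, 19) = 1  (111 = 5×19 + 16, 19 = 1×16 + 3, 16 = 5×3 + 1, 3 = 3×1).
1 divides 66, so solutions exist.
Back-substituting, 111×(6) + 19×(-35) = 1.
Scale by 66/1 = 66: (m₀, n₀) = (396, -2310).
General solution: m = 396 + 19t, n = -2310 - 111t for integer t.
m ≥ 0: smallest is 396 mod 19 = 16 (at t = -20), with n = -90.

16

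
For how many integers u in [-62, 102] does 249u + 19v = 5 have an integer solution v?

gcd(249, 19) = 1.
By Bézout, 249×(-9) + 19×(118) = 1.
Particular solution: (12, -157).
General solution: u = 12 + 19t, v = -157 - 249t for integer t.
-62 ≤ 12 + 19t ≤ 102 gives t ∈ [-3, 4], which is 8 values.

8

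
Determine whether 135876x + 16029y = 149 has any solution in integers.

gcd(135876, 16029) = 39.
39 does not divide 149 (remainder 32), so no integer solutions.

no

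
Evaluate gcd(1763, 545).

1

gcd(1763, 545):
  1763 = 3×545 + 128
  545 = 4×128 + 33
  128 = 3×33 + 29
  33 = 1×29 + 4
  29 = 7×4 + 1
  4 = 4×1
so gcd(1763, 545) = 1.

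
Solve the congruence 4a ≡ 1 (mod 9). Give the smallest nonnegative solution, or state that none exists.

7

gcd(9, 4) = 1.
1 divides 1, so solutions exist.
By Bézout, 4·(-2) + 9·(1) = 1.
So 4·(-2) ≡ 1 (mod 9); multiply by 1: a ≡ -2 (mod 9).
Smallest nonnegative: a = -2 mod 9 = 7.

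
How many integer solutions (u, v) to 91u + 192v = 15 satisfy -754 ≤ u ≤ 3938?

gcd(192, 91) = 1.
By Bézout, 91*(19) + 192*(-9) = 1.
Particular solution: (93, -44).
General solution: u = 93 + 192t, v = -44 - 91t for integer t.
-754 ≤ 93 + 192t ≤ 3938 gives t ∈ [-4, 20], which is 25 values.

25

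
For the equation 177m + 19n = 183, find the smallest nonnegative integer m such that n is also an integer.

2

gcd(177, 19):
  177 = 9*19 + 6
  19 = 3*6 + 1
  6 = 6*1
so gcd(177, 19) = 1.
1 divides 183, so solutions exist.
Back-substitute for Bézout coefficients:
  1 = 19 - 3*6
  ... = 177*(-3) + 19*(28)
Scale by 183/1 = 183: (m₀, n₀) = (-549, 5124).
General solution: m = -549 + 19t, n = 5124 - 177t for integer t.
m ≥ 0: smallest is -549 mod 19 = 2 (at t = 29), with n = -9.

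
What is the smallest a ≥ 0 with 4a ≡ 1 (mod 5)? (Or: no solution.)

gcd(5, 4):
  5 = 1·4 + 1
  4 = 4·1
so gcd(5, 4) = 1.
1 divides 1, so solutions exist.
Back-substitute for Bézout coefficients:
  1 = 5 - 1·4
  ... = 4·(-1) + 5·(1)
So 4·(-1) ≡ 1 (mod 5); multiply by 1: a ≡ -1 (mod 5).
Smallest nonnegative: a = -1 mod 5 = 4.

4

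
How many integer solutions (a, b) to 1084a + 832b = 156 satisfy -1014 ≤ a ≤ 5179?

gcd(1084, 832) = 4.
By Bézout, 1084×(-33) + 832×(43) = 4.
Particular solution: (169, -220).
General solution: a = 169 + 208t, b = -220 - 271t for integer t.
-1014 ≤ 169 + 208t ≤ 5179 gives t ∈ [-5, 24], which is 30 values.

30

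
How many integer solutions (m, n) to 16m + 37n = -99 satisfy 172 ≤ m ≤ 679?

14

gcd(37, 16) = 1.
By Bézout, 16·(7) + 37·(-3) = 1.
Particular solution: (10, -7).
General solution: m = 10 + 37t, n = -7 - 16t for integer t.
172 ≤ 10 + 37t ≤ 679 gives t ∈ [5, 18], which is 14 values.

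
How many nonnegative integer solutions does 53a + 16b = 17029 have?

gcd(53, 16) = 1.
By Bézout, 53×(-3) + 16×(10) = 1.
One solution: (1, 1061).
General: a = 1 + 16t, b = 1061 - 53t.
a ≥ 0 ⇒ t ≥ 0; b ≥ 0 ⇒ t ≤ 20. So t ∈ [0, 20]: 21 solutions.

21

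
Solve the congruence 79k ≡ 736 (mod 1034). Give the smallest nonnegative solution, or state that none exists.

gcd(1034, 79):
  1034 = 13·79 + 7
  79 = 11·7 + 2
  7 = 3·2 + 1
  2 = 2·1
so gcd(1034, 79) = 1.
1 divides 736, so solutions exist.
Back-substitute for Bézout coefficients:
  1 = 7 - 3·2
  ... = 79·(-445) + 1034·(34)
So 79·(-445) ≡ 1 (mod 1034); multiply by 736: k ≡ -327520 (mod 1034).
Smallest nonnegative: k = -327520 mod 1034 = 258.

258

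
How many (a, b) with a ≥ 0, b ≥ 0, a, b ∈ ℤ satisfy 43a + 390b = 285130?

gcd(390, 43):
  390 = 9*43 + 3
  43 = 14*3 + 1
  3 = 3*1
so gcd(390, 43) = 1.
Back-substitute for Bézout coefficients:
  1 = 43 - 14*3
  ... = 43*(127) + 390*(-14)
Scale by 285130: one solution is (36211510, -3991820). Reduce a mod 390: (10, 730).
General: a = 10 + 390t, b = 730 - 43t.
a ≥ 0 ⇒ t ≥ 0; b ≥ 0 ⇒ t ≤ 16. So t ∈ [0, 16]: 17 solutions.

17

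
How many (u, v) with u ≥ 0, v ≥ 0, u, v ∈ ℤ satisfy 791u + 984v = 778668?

gcd(984, 791) = 1  (984 = 1*791 + 193, 791 = 4*193 + 19, 193 = 10*19 + 3, 19 = 6*3 + 1, 3 = 3*1).
Back-substituting, 791*(311) + 984*(-250) = 1.
Scale by 778668: one solution is (242165748, -194667000). Reduce u mod 984: (396, 473).
General: u = 396 + 984t, v = 473 - 791t.
u ≥ 0 ⇒ t ≥ 0; v ≥ 0 ⇒ t ≤ 0. So t ∈ [0, 0]: 1 solution.

1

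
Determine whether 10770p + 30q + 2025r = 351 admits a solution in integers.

gcd(10770, 30):
  10770 = 359·30
so gcd(10770, 30) = 30.
gcd(30, 2025) = 15.
15 does not divide 351 (remainder 6), so no integer solutions.

no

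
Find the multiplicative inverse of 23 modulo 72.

gcd(72, 23):
  72 = 3*23 + 3
  23 = 7*3 + 2
  3 = 1*2 + 1
  2 = 2*1
so gcd(72, 23) = 1.
Back-substitute for Bézout coefficients:
  1 = 3 - 1*2
  ... = 23*(-25) + 72*(8)
So 23*-25 ≡ 1 (mod 72), and -25 mod 72 = 47.

47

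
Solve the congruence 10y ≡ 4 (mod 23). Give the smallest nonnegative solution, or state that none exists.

gcd(23, 10) = 1  (23 = 2×10 + 3, 10 = 3×3 + 1, 3 = 3×1).
1 divides 4, so solutions exist.
Back-substituting, 10×(7) + 23×(-3) = 1.
So 10×(7) ≡ 1 (mod 23); multiply by 4: y ≡ 28 (mod 23).
Smallest nonnegative: y = 28 mod 23 = 5.

5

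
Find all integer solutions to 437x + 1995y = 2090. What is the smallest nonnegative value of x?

gcd(1995, 437):
  1995 = 4*437 + 247
  437 = 1*247 + 190
  247 = 1*190 + 57
  190 = 3*57 + 19
  57 = 3*19
so gcd(1995, 437) = 19.
19 divides 2090, so solutions exist.
Back-substitute for Bézout coefficients:
  19 = 190 - 3*57
  ... = 437*(32) + 1995*(-7)
Scale by 2090/19 = 110: (x₀, y₀) = (3520, -770).
General solution: x = 3520 + 105t, y = -770 - 23t for integer t.
x ≥ 0: smallest is 3520 mod 105 = 55 (at t = -33), with y = -11.

55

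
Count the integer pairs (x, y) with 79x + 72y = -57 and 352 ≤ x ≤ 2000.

gcd(79, 72) = 1.
By Bézout, 79·(31) + 72·(-34) = 1.
Particular solution: (33, -37).
General solution: x = 33 + 72t, y = -37 - 79t for integer t.
352 ≤ 33 + 72t ≤ 2000 gives t ∈ [5, 27], which is 23 values.

23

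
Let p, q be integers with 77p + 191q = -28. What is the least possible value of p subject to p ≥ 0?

gcd(191, 77) = 1.
1 divides -28, so solutions exist.
By Bézout, 77×(-62) + 191×(25) = 1.
Scale by -28/1 = -28: (p₀, q₀) = (1736, -700).
General solution: p = 1736 + 191t, q = -700 - 77t for integer t.
p ≥ 0: smallest is 1736 mod 191 = 17 (at t = -9), with q = -7.

17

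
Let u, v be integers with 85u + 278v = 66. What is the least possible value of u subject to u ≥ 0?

76

gcd(278, 85):
  278 = 3·85 + 23
  85 = 3·23 + 16
  23 = 1·16 + 7
  16 = 2·7 + 2
  7 = 3·2 + 1
  2 = 2·1
so gcd(278, 85) = 1.
1 divides 66, so solutions exist.
Back-substitute for Bézout coefficients:
  1 = 7 - 3·2
  ... = 85·(-121) + 278·(37)
Scale by 66/1 = 66: (u₀, v₀) = (-7986, 2442).
General solution: u = -7986 + 278t, v = 2442 - 85t for integer t.
u ≥ 0: smallest is -7986 mod 278 = 76 (at t = 29), with v = -23.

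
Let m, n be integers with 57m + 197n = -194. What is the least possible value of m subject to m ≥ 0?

gcd(197, 57) = 1.
1 divides -194, so solutions exist.
By Bézout, 57·(-38) + 197·(11) = 1.
Scale by -194/1 = -194: (m₀, n₀) = (7372, -2134).
General solution: m = 7372 + 197t, n = -2134 - 57t for integer t.
m ≥ 0: smallest is 7372 mod 197 = 83 (at t = -37), with n = -25.

83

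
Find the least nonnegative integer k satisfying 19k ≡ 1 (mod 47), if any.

5

gcd(47, 19) = 1.
1 divides 1, so solutions exist.
By Bézout, 19·(5) + 47·(-2) = 1.
So 19·(5) ≡ 1 (mod 47); multiply by 1: k ≡ 5 (mod 47).
Smallest nonnegative: k = 5 mod 47 = 5.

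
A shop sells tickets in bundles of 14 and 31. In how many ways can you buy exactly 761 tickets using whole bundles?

Need nonnegative integers with 14j + 31k = 761.
gcd(14, 31) = 1, and 14·(-11) + 31·(5) = 1.
So (j₀, k₀) = (-8371, 3805); general j = -8371 + 31t, k = 3805 - 14t.
j ≥ 0 ⇒ t ≥ 271; k ≥ 0 ⇒ t ≤ 271. That's 1 value of t.

1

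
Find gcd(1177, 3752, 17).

gcd(3752, 1177) = 1  (3752 = 3·1177 + 221, 1177 = 5·221 + 72, 221 = 3·72 + 5, 72 = 14·5 + 2, 5 = 2·2 + 1, 2 = 2·1).
gcd(1, 17) = 1.

1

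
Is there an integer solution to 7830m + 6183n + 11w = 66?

yes

gcd(7830, 6183) = 27  (7830 = 1·6183 + 1647, 6183 = 3·1647 + 1242, 1647 = 1·1242 + 405, 1242 = 3·405 + 27, 405 = 15·27).
gcd(27, 11) = 1.
1 divides 66, so integer solutions exist.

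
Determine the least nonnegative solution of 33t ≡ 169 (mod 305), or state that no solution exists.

153

gcd(305, 33) = 1  (305 = 9·33 + 8, 33 = 4·8 + 1, 8 = 8·1).
1 divides 169, so solutions exist.
Back-substituting, 33·(37) + 305·(-4) = 1.
So 33·(37) ≡ 1 (mod 305); multiply by 169: t ≡ 6253 (mod 305).
Smallest nonnegative: t = 6253 mod 305 = 153.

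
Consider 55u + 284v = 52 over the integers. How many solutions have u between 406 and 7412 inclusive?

25

gcd(284, 55) = 1  (284 = 5×55 + 9, 55 = 6×9 + 1, 9 = 9×1).
Back-substituting, 55×(31) + 284×(-6) = 1.
Scale by 52: particular solution (1612, -312); reduce u mod 284: (192, -37).
General solution: u = 192 + 284t, v = -37 - 55t for integer t.
406 ≤ 192 + 284t ≤ 7412 gives t ∈ [1, 25], which is 25 values.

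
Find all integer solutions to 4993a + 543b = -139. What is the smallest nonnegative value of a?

gcd(4993, 543) = 1.
1 divides -139, so solutions exist.
By Bézout, 4993×(-251) + 543×(2308) = 1.
Scale by -139/1 = -139: (a₀, b₀) = (34889, -320812).
General solution: a = 34889 + 543t, b = -320812 - 4993t for integer t.
a ≥ 0: smallest is 34889 mod 543 = 137 (at t = -64), with b = -1260.

137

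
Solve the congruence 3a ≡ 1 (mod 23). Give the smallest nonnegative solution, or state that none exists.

8

gcd(23, 3):
  23 = 7*3 + 2
  3 = 1*2 + 1
  2 = 2*1
so gcd(23, 3) = 1.
1 divides 1, so solutions exist.
Back-substitute for Bézout coefficients:
  1 = 3 - 1*2
  ... = 3*(8) + 23*(-1)
So 3*(8) ≡ 1 (mod 23); multiply by 1: a ≡ 8 (mod 23).
Smallest nonnegative: a = 8 mod 23 = 8.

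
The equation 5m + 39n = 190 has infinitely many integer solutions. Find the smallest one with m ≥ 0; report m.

gcd(39, 5) = 1.
1 divides 190, so solutions exist.
By Bézout, 5·(8) + 39·(-1) = 1.
Scale by 190/1 = 190: (m₀, n₀) = (1520, -190).
General solution: m = 1520 + 39t, n = -190 - 5t for integer t.
m ≥ 0: smallest is 1520 mod 39 = 38 (at t = -38), with n = 0.

38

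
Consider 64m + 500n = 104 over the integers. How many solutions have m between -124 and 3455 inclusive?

28

gcd(500, 64):
  500 = 7·64 + 52
  64 = 1·52 + 12
  52 = 4·12 + 4
  12 = 3·4
so gcd(500, 64) = 4.
Back-substitute for Bézout coefficients:
  4 = 52 - 4·12
  ... = 64·(-39) + 500·(5)
Scale by 26: particular solution (-1014, 130); reduce m mod 125: (111, -14).
General solution: m = 111 + 125t, n = -14 - 16t for integer t.
-124 ≤ 111 + 125t ≤ 3455 gives t ∈ [-1, 26], which is 28 values.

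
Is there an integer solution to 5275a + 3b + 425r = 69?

yes

gcd(5275, 3):
  5275 = 1758×3 + 1
  3 = 3×1
so gcd(5275, 3) = 1.
gcd(1, 425) = 1.
1 divides 69, so integer solutions exist.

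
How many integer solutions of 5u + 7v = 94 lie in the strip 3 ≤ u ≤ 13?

gcd(7, 5) = 1.
By Bézout, 5·(3) + 7·(-2) = 1.
Particular solution: (2, 12).
General solution: u = 2 + 7t, v = 12 - 5t for integer t.
3 ≤ 2 + 7t ≤ 13 gives t ∈ [1, 1], which is 1 value.

1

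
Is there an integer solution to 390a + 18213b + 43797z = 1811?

gcd(18213, 390) = 39  (18213 = 46·390 + 273, 390 = 1·273 + 117, 273 = 2·117 + 39, 117 = 3·39).
gcd(39, 43797) = 39.
39 does not divide 1811 (remainder 17), so no integer solutions.

no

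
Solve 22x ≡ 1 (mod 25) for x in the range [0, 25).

gcd(25, 22):
  25 = 1*22 + 3
  22 = 7*3 + 1
  3 = 3*1
so gcd(25, 22) = 1.
Back-substitute for Bézout coefficients:
  1 = 22 - 7*3
  ... = 22*(8) + 25*(-7)
So 22*8 ≡ 1 (mod 25), and 8 mod 25 = 8.

8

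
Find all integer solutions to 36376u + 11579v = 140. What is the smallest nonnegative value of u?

gcd(36376, 11579):
  36376 = 3*11579 + 1639
  11579 = 7*1639 + 106
  1639 = 15*106 + 49
  106 = 2*49 + 8
  49 = 6*8 + 1
  8 = 8*1
so gcd(36376, 11579) = 1.
1 divides 140, so solutions exist.
Back-substitute for Bézout coefficients:
  1 = 49 - 6*8
  ... = 36376*(1420) + 11579*(-4461)
Scale by 140/1 = 140: (u₀, v₀) = (198800, -624540).
General solution: u = 198800 + 11579t, v = -624540 - 36376t for integer t.
u ≥ 0: smallest is 198800 mod 11579 = 1957 (at t = -17), with v = -6148.

1957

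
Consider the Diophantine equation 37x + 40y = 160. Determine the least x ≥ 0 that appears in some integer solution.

0

gcd(40, 37) = 1.
1 divides 160, so solutions exist.
By Bézout, 37×(13) + 40×(-12) = 1.
Scale by 160/1 = 160: (x₀, y₀) = (2080, -1920).
General solution: x = 2080 + 40t, y = -1920 - 37t for integer t.
x ≥ 0: smallest is 2080 mod 40 = 0 (at t = -52), with y = 4.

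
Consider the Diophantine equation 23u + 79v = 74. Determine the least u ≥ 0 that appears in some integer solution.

gcd(79, 23):
  79 = 3*23 + 10
  23 = 2*10 + 3
  10 = 3*3 + 1
  3 = 3*1
so gcd(79, 23) = 1.
1 divides 74, so solutions exist.
Back-substitute for Bézout coefficients:
  1 = 10 - 3*3
  ... = 23*(-24) + 79*(7)
Scale by 74/1 = 74: (u₀, v₀) = (-1776, 518).
General solution: u = -1776 + 79t, v = 518 - 23t for integer t.
u ≥ 0: smallest is -1776 mod 79 = 41 (at t = 23), with v = -11.

41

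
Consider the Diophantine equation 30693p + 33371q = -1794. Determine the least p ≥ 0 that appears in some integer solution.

1820

gcd(33371, 30693) = 13.
13 divides -1794, so solutions exist.
By Bézout, 30693×(-162) + 33371×(149) = 13.
Scale by -1794/13 = -138: (p₀, q₀) = (22356, -20562).
General solution: p = 22356 + 2567t, q = -20562 - 2361t for integer t.
p ≥ 0: smallest is 22356 mod 2567 = 1820 (at t = -8), with q = -1674.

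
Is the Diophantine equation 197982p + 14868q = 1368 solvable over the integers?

yes

gcd(197982, 14868) = 18  (197982 = 13*14868 + 4698, 14868 = 3*4698 + 774, 4698 = 6*774 + 54, 774 = 14*54 + 18, 54 = 3*18).
18 divides 1368, so integer solutions exist.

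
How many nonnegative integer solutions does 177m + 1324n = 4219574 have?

18

gcd(1324, 177) = 1.
By Bézout, 177×(-187) + 1324×(25) = 1.
One solution: (1294, 3014).
General: m = 1294 + 1324t, n = 3014 - 177t.
m ≥ 0 ⇒ t ≥ 0; n ≥ 0 ⇒ t ≤ 17. So t ∈ [0, 17]: 18 solutions.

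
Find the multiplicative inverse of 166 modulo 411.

gcd(411, 166):
  411 = 2×166 + 79
  166 = 2×79 + 8
  79 = 9×8 + 7
  8 = 1×7 + 1
  7 = 7×1
so gcd(411, 166) = 1.
Back-substitute for Bézout coefficients:
  1 = 8 - 1×7
  ... = 166×(52) + 411×(-21)
So 166×52 ≡ 1 (mod 411), and 52 mod 411 = 52.

52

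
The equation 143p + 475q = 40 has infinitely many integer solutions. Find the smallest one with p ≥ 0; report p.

gcd(475, 143):
  475 = 3·143 + 46
  143 = 3·46 + 5
  46 = 9·5 + 1
  5 = 5·1
so gcd(475, 143) = 1.
1 divides 40, so solutions exist.
Back-substitute for Bézout coefficients:
  1 = 46 - 9·5
  ... = 143·(-93) + 475·(28)
Scale by 40/1 = 40: (p₀, q₀) = (-3720, 1120).
General solution: p = -3720 + 475t, q = 1120 - 143t for integer t.
p ≥ 0: smallest is -3720 mod 475 = 80 (at t = 8), with q = -24.

80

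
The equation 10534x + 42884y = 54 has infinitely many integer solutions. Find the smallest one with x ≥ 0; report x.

gcd(42884, 10534) = 2.
2 divides 54, so solutions exist.
By Bézout, 10534·(10377) + 42884·(-2549) = 2.
Scale by 54/2 = 27: (x₀, y₀) = (280179, -68823).
General solution: x = 280179 + 21442t, y = -68823 - 5267t for integer t.
x ≥ 0: smallest is 280179 mod 21442 = 1433 (at t = -13), with y = -352.

1433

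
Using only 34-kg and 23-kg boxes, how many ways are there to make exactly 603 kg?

1

Need nonnegative integers with 34j + 23k = 603.
gcd(34, 23) = 1, and 34·(-2) + 23·(3) = 1.
So (j₀, k₀) = (-1206, 1809); general j = -1206 + 23t, k = 1809 - 34t.
j ≥ 0 ⇒ t ≥ 53; k ≥ 0 ⇒ t ≤ 53. That's 1 value of t.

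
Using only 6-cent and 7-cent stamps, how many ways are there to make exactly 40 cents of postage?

1

Need nonnegative integers with 6j + 7k = 40.
gcd(6, 7) = 1, and 6·(-1) + 7·(1) = 1.
So (j₀, k₀) = (-40, 40); general j = -40 + 7t, k = 40 - 6t.
j ≥ 0 ⇒ t ≥ 6; k ≥ 0 ⇒ t ≤ 6. That's 1 value of t.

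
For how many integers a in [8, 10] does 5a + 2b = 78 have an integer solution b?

gcd(5, 2) = 1  (5 = 2*2 + 1, 2 = 2*1).
Back-substituting, 5*(1) + 2*(-2) = 1.
Scale by 78: particular solution (78, -156); reduce a mod 2: (0, 39).
General solution: a = 0 + 2t, b = 39 - 5t for integer t.
8 ≤ 0 + 2t ≤ 10 gives t ∈ [4, 5], which is 2 values.

2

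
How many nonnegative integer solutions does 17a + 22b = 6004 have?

16

gcd(22, 17) = 1  (22 = 1*17 + 5, 17 = 3*5 + 2, 5 = 2*2 + 1, 2 = 2*1).
Back-substituting, 17*(-9) + 22*(7) = 1.
Scale by 6004: one solution is (-54036, 42028). Reduce a mod 22: (18, 259).
General: a = 18 + 22t, b = 259 - 17t.
a ≥ 0 ⇒ t ≥ 0; b ≥ 0 ⇒ t ≤ 15. So t ∈ [0, 15]: 16 solutions.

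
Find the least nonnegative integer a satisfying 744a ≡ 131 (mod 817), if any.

278

gcd(817, 744) = 1.
1 divides 131, so solutions exist.
By Bézout, 744×(-291) + 817×(265) = 1.
So 744×(-291) ≡ 1 (mod 817); multiply by 131: a ≡ -38121 (mod 817).
Smallest nonnegative: a = -38121 mod 817 = 278.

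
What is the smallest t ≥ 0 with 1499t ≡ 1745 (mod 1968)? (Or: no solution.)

739

gcd(1968, 1499):
  1968 = 1*1499 + 469
  1499 = 3*469 + 92
  469 = 5*92 + 9
  92 = 10*9 + 2
  9 = 4*2 + 1
  2 = 2*1
so gcd(1968, 1499) = 1.
1 divides 1745, so solutions exist.
Back-substitute for Bézout coefficients:
  1 = 9 - 4*2
  ... = 1499*(-877) + 1968*(668)
So 1499*(-877) ≡ 1 (mod 1968); multiply by 1745: t ≡ -1530365 (mod 1968).
Smallest nonnegative: t = -1530365 mod 1968 = 739.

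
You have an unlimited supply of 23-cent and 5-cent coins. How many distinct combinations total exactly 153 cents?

2

Need nonnegative integers with 23j + 5k = 153.
gcd(23, 5) = 1, and 23·(2) + 5·(-9) = 1.
So (j₀, k₀) = (306, -1377); general j = 306 + 5t, k = -1377 - 23t.
j ≥ 0 ⇒ t ≥ -61; k ≥ 0 ⇒ t ≤ -60. That's 2 values of t.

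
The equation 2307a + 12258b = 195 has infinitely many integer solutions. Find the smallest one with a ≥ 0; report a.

1355

gcd(12258, 2307) = 3  (12258 = 5×2307 + 723, 2307 = 3×723 + 138, 723 = 5×138 + 33, 138 = 4×33 + 6, 33 = 5×6 + 3, 6 = 2×3).
3 divides 195, so solutions exist.
Back-substituting, 2307×(-1865) + 12258×(351) = 3.
Scale by 195/3 = 65: (a₀, b₀) = (-121225, 22815).
General solution: a = -121225 + 4086t, b = 22815 - 769t for integer t.
a ≥ 0: smallest is -121225 mod 4086 = 1355 (at t = 30), with b = -255.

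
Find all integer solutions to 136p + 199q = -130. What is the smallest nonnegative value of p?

gcd(199, 136):
  199 = 1·136 + 63
  136 = 2·63 + 10
  63 = 6·10 + 3
  10 = 3·3 + 1
  3 = 3·1
so gcd(199, 136) = 1.
1 divides -130, so solutions exist.
Back-substitute for Bézout coefficients:
  1 = 10 - 3·3
  ... = 136·(60) + 199·(-41)
Scale by -130/1 = -130: (p₀, q₀) = (-7800, 5330).
General solution: p = -7800 + 199t, q = 5330 - 136t for integer t.
p ≥ 0: smallest is -7800 mod 199 = 160 (at t = 40), with q = -110.

160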